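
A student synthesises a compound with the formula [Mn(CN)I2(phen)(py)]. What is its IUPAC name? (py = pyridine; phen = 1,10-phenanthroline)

cyanodiiodo(1,10-phenanthroline)(pyridine)manganese(III)

There is no counter-ion, so the complex is neutral overall.
Ligand charges: 1×cyano (-1 each), 1×pyridine (neutral), 1×1,10-phenanthroline (neutral), 2×iodo (-1 each); total -3. So Mn + (-3) = 0, giving Mn = +3.
Ligands are named alphabetically: cyano before iodo before phenanthroline before pyridine.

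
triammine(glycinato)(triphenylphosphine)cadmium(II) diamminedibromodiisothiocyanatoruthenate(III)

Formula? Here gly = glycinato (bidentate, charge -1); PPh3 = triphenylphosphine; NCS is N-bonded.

[Cd(gly)(NH3)3(PPh3)][RuBr2(NCS)2(NH3)2]

Cation [Cd…]: ligand charges -1, Cd(II) ⇒ ion charge 1+.
Anion [Ru…]: ligand charges -4, Ru(III) ⇒ ion charge 1−.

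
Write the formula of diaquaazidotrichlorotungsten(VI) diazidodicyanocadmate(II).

Cation [W…]: ligand charges -4, W(VI) ⇒ ion charge 2+.
Anion [Cd…]: ligand charges -4, Cd(II) ⇒ ion charge 2−.

[WCl3(H2O)2(N3)][Cd(CN)2(N3)2]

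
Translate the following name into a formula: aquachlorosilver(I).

[AgCl(H2O)]

Ligands: 1 chloro (Cl, -1), 1 aqua (H2O, neutral). Ligand charge sum = -1.
With Ag in oxidation state +1, the complex ion is [Ag...].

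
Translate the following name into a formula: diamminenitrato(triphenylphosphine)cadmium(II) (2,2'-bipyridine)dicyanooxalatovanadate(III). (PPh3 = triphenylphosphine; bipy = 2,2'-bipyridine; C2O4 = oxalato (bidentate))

Cation [Cd…]: ligand charges -1, Cd(II) ⇒ ion charge 1+.
Anion [V…]: ligand charges -4, V(III) ⇒ ion charge 1−.

[Cd(NH3)2(NO3)(PPh3)][V(bipy)(C2O4)(CN)2]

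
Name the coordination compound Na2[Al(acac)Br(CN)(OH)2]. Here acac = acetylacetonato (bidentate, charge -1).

sodium (acetylacetonato)bromocyanodihydroxoaluminate(III)

The 2 sodium counter-ions carry a total charge of +2, so each complex ion is 2−.
Ligand charges: 1×bromo (-1 each), 2×hydroxo (-1 each), 1×cyano (-1 each), 1×acetylacetonato (-1 each); total -5. So Al + (-5) = 2−, giving Al = +3.
Ligands are named alphabetically: acetylacetonato before bromo before cyano before hydroxo.
The complex ion is anionic, so aluminium takes the -ate form aluminate(III).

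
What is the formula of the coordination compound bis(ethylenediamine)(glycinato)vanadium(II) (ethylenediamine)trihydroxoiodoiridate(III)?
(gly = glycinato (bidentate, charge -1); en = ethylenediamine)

[V(en)2(gly)][Ir(en)I(OH)3]

Cation [V…]: ligand charges -1, V(II) ⇒ ion charge 1+.
Anion [Ir…]: ligand charges -4, Ir(III) ⇒ ion charge 1−.
One 1+ cation balances one 1− anion.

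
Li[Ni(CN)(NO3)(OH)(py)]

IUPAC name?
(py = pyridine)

The 1 lithium counter-ion carries a total charge of +1, so each complex ion is 1−.
Ligand charges: 1×nitrato (-1 each), 1×hydroxo (-1 each), 1×cyano (-1 each), 1×pyridine (neutral); total -3. So Ni + (-3) = 1−, giving Ni = +2.
Ligands are named alphabetically: cyano before hydroxo before nitrato before pyridine.
The complex ion is anionic, so nickel takes the -ate form nickelate(II).

lithium cyanohydroxonitrato(pyridine)nickelate(II)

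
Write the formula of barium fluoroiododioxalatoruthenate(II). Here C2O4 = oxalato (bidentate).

Ba2[Ru(C2O4)2FI]

Ligands: 1 iodo (I, -1), 1 fluoro (F, -1), 2 oxalato (C2O4, -2). Ligand charge sum = -6.
Charge balance with barium (+2) requires 1 complex ion per 2 barium.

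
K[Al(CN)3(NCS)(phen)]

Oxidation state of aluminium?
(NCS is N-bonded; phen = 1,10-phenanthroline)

+3

1 potassium outside the brackets (+1 each) → the complex ion is 1−.
Ligand charges: 1×NCS = -1; 1×phen neutral; 3×CN = -3; sum -4.
Al + (-4) = 1− ⇒ Al is +3.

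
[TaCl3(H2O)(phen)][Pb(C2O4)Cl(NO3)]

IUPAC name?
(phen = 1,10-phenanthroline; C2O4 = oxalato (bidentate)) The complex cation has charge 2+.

aquatrichloro(1,10-phenanthroline)tantalum(V) chloronitratooxalatoplumbate(II)

The complex cation is given as 2+; its ligand charges sum to -3, so Ta = +5.
A 1:1 salt means the anion carries the equal and opposite charge, 2−.
Anion: ligand charges sum to -4; for the ion to be 2−, Pb = +2.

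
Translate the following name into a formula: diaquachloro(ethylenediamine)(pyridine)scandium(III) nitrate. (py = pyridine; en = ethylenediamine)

Ligands: 1 pyridine (py, neutral), 1 chloro (Cl, -1), 1 ethylenediamine (en, neutral), 2 aqua (H2O, neutral). Ligand charge sum = -1.
With Sc in oxidation state +3, the complex ion is [Sc...]^2+.
Charge balance with nitrate (-1) requires 1 complex ion per 2 nitrate.

[ScCl(en)(H2O)2(py)](NO3)2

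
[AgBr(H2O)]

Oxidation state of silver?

No counter-ion: the bracketed complex is neutral.
Ligand charges: 1×H2O neutral; 1×Br = -1; sum -1.
Ag + (-1) = 0 ⇒ Ag is +1.

+1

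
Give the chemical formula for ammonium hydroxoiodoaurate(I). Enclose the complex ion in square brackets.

NH4[AuI(OH)]

Ligands: 1 iodo (I, -1), 1 hydroxo (OH, -1). Ligand charge sum = -2.
Charge balance with ammonium (+1) requires 1 complex ion per 1 ammonium.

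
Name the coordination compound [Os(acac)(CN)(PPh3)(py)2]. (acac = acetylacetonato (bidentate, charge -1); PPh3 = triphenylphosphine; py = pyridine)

(acetylacetonato)cyanobis(pyridine)(triphenylphosphine)osmium(II)

There is no counter-ion, so the complex is neutral overall.
Ligand charges: 1×cyano (-1 each), 1×acetylacetonato (-1 each), 1×triphenylphosphine (neutral), 2×pyridine (neutral); total -2. So Os + (-2) = 0, giving Os = +2.
Ligands are named alphabetically: acetylacetonato before cyano before pyridine before triphenylphosphine.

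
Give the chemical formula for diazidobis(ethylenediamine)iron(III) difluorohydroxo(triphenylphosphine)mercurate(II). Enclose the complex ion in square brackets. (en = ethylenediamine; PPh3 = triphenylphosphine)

[Fe(en)2(N3)2][HgF2(OH)(PPh3)]

Cation [Fe…]: ligand charges -2, Fe(III) ⇒ ion charge 1+.
Anion [Hg…]: ligand charges -3, Hg(II) ⇒ ion charge 1−.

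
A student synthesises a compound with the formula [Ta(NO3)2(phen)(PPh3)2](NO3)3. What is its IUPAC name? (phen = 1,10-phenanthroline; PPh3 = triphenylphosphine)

The 3 nitrate counter-ions carry a total charge of -3, so each complex ion is 3+.
Ligand charges: 1×1,10-phenanthroline (neutral), 2×triphenylphosphine (neutral), 2×nitrato (-1 each); total -2. So Ta + (-2) = 3+, giving Ta = +5.
Ligands are named alphabetically: nitrato before phenanthroline before triphenylphosphine.

dinitrato(1,10-phenanthroline)bis(triphenylphosphine)tantalum(V) nitrate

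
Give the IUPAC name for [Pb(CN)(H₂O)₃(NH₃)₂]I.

The 1 iodide counter-ion carries a total charge of -1, so each complex ion is 1+.
Ligand charges: 2×ammine (neutral), 1×cyano (-1 each), 3×aqua (neutral); total -1. So Pb + (-1) = 1+, giving Pb = +2.
Ligands are named alphabetically: ammine before aqua before cyano.

diamminetriaquacyanolead(II) iodide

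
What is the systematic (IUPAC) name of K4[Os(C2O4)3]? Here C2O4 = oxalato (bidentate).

The 4 potassium counter-ions carry a total charge of +4, so each complex ion is 4−.
Ligand charges: 3×oxalato (-2 each); total -6. So Os + (-6) = 4−, giving Os = +2.
The complex ion is anionic, so osmium takes the -ate form osmate(II).

potassium trioxalatoosmate(II)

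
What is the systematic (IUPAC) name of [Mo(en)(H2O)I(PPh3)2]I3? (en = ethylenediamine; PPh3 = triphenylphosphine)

The 3 iodide counter-ions carry a total charge of -3, so each complex ion is 3+.
Ligand charges: 1×aqua (neutral), 1×iodo (-1 each), 1×ethylenediamine (neutral), 2×triphenylphosphine (neutral); total -1. So Mo + (-1) = 3+, giving Mo = +4.
Ligands are named alphabetically: aqua before ethylenediamine before iodo before triphenylphosphine.

aqua(ethylenediamine)iodobis(triphenylphosphine)molybdenum(IV) iodide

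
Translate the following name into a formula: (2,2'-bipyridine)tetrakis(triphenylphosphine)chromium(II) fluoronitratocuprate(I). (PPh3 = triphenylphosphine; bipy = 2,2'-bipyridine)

[Cr(bipy)(PPh3)4][CuF(NO3)]2

Cation [Cr…]: ligand charges 0, Cr(II) ⇒ ion charge 2+.
Anion [Cu…]: ligand charges -2, Cu(I) ⇒ ion charge 1−.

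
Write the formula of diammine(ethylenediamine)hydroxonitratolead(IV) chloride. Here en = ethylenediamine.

Ligands: 1 ethylenediamine (en, neutral), 1 hydroxo (OH, -1), 2 ammine (NH3, neutral), 1 nitrato (NO3, -1). Ligand charge sum = -2.
Charge balance with chloride (-1) requires 1 complex ion per 2 chloride.

[Pb(en)(NH3)2(NO3)(OH)]Cl2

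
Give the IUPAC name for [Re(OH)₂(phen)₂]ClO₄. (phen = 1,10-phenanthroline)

The 1 perchlorate counter-ion carries a total charge of -1, so each complex ion is 1+.
Ligand charges: 2×hydroxo (-1 each), 2×1,10-phenanthroline (neutral); total -2. So Re + (-2) = 1+, giving Re = +3.
Ligands are named alphabetically: hydroxo before phenanthroline.

dihydroxobis(1,10-phenanthroline)rhenium(III) perchlorate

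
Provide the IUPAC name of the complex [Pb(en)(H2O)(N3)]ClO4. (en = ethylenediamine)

aquaazido(ethylenediamine)lead(II) perchlorate

The 1 perchlorate counter-ion carries a total charge of -1, so each complex ion is 1+.
Ligand charges: 1×aqua (neutral), 1×azido (-1 each), 1×ethylenediamine (neutral); total -1. So Pb + (-1) = 1+, giving Pb = +2.
Ligands are named alphabetically: aqua before azido before ethylenediamine.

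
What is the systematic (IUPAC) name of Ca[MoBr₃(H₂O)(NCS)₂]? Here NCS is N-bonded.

The 1 calcium counter-ion carries a total charge of +2, so each complex ion is 2−.
Ligand charges: 2×isothiocyanato (-1 each), 3×bromo (-1 each), 1×aqua (neutral); total -5. So Mo + (-5) = 2−, giving Mo = +3.
The complex ion is anionic, so molybdenum takes the -ate form molybdate(III).

calcium aquatribromodiisothiocyanatomolybdate(III)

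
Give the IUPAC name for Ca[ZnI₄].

The 1 calcium counter-ion carries a total charge of +2, so each complex ion is 2−.
Ligand charges: 4×iodo (-1 each); total -4. So Zn + (-4) = 2−, giving Zn = +2.
The complex ion is anionic, so zinc takes the -ate form zincate(II).

calcium tetraiodozincate(II)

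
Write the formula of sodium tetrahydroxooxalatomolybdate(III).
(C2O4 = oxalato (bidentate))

Na3[Mo(C2O4)(OH)4]

Ligands: 4 hydroxo (OH, -1), 1 oxalato (C2O4, -2). Ligand charge sum = -6.
With Mo in oxidation state +3, the complex ion is [Mo...]^3−.
Charge balance with sodium (+1) requires 1 complex ion per 3 sodium.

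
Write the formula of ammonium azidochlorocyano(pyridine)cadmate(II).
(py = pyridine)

NH4[CdCl(CN)(N3)(py)]

Ligands: 1 azido (N3, -1), 1 chloro (Cl, -1), 1 cyano (CN, -1), 1 pyridine (py, neutral). Ligand charge sum = -3.
With Cd in oxidation state +2, the complex ion is [Cd...]^1−.
Charge balance with ammonium (+1) requires 1 complex ion per 1 ammonium.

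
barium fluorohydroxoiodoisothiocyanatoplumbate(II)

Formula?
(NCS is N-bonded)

Ligands: 1 hydroxo (OH, -1), 1 isothiocyanato (NCS, -1), 1 fluoro (F, -1), 1 iodo (I, -1). Ligand charge sum = -4.
With Pb in oxidation state +2, the complex ion is [Pb...]^2−.
Charge balance with barium (+2) requires 1 complex ion per 1 barium.

Ba[PbFI(NCS)(OH)]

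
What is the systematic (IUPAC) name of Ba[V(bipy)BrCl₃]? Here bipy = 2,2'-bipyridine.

barium (2,2'-bipyridine)bromotrichlorovanadate(II)

The 1 barium counter-ion carries a total charge of +2, so each complex ion is 2−.
Ligand charges: 3×chloro (-1 each), 1×2,2'-bipyridine (neutral), 1×bromo (-1 each); total -4. So V + (-4) = 2−, giving V = +2.
The complex ion is anionic, so vanadium takes the -ate form vanadate(II).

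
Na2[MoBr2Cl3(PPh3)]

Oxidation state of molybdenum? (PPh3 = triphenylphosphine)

+3

2 sodium outside the brackets (+1 each) → the complex ion is 2−.
Ligand charges: 1×PPh3 neutral; 2×Br = -2; 3×Cl = -3; sum -5.
Mo + (-5) = 2− ⇒ Mo is +3.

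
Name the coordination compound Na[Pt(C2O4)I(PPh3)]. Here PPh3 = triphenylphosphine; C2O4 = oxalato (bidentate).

The 1 sodium counter-ion carries a total charge of +1, so each complex ion is 1−.
Ligand charges: 1×iodo (-1 each), 1×triphenylphosphine (neutral), 1×oxalato (-2 each); total -3. So Pt + (-3) = 1−, giving Pt = +2.
Ligands are named alphabetically: iodo before oxalato before triphenylphosphine.
The complex ion is anionic, so platinum takes the -ate form platinate(II).

sodium iodooxalato(triphenylphosphine)platinate(II)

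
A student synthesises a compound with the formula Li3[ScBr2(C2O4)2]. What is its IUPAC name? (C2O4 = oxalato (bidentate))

The 3 lithium counter-ions carry a total charge of +3, so each complex ion is 3−.
Ligand charges: 2×oxalato (-2 each), 2×bromo (-1 each); total -6. So Sc + (-6) = 3−, giving Sc = +3.
The complex ion is anionic, so scandium takes the -ate form scandate(III).

lithium dibromodioxalatoscandate(III)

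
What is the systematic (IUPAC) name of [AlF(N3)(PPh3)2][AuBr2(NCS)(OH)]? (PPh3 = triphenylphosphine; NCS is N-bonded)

azidofluorobis(triphenylphosphine)aluminium(III) dibromohydroxoisothiocyanatoaurate(III)

Aluminium is always +3 in its complexes; the cation's ligand charges sum to -2, so the complex cation is 1+.
A 1:1 salt means the anion carries the equal and opposite charge, 1−.
Anion: ligand charges sum to -4; for the ion to be 1−, Au = +3.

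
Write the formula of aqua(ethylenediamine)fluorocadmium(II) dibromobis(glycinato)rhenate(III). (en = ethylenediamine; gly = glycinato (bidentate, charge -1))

Cation [Cd…]: ligand charges -1, Cd(II) ⇒ ion charge 1+.
Anion [Re…]: ligand charges -4, Re(III) ⇒ ion charge 1−.
One 1+ cation balances one 1− anion.

[Cd(en)F(H2O)][ReBr2(gly)2]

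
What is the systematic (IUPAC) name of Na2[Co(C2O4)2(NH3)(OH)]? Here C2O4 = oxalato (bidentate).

sodium amminehydroxodioxalatocobaltate(III)

The 2 sodium counter-ions carry a total charge of +2, so each complex ion is 2−.
Ligand charges: 2×oxalato (-2 each), 1×hydroxo (-1 each), 1×ammine (neutral); total -5. So Co + (-5) = 2−, giving Co = +3.
Ligands are named alphabetically: ammine before hydroxo before oxalato.
The complex ion is anionic, so cobalt takes the -ate form cobaltate(III).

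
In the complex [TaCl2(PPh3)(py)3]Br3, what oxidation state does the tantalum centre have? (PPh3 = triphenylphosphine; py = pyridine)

3 bromide outside the brackets (-1 each) → the complex ion is 3+.
Ligand charges: 2×Cl = -2; 1×PPh3 neutral; 3×py neutral; sum -2.
Ta + (-2) = 3+ ⇒ Ta is +5.

+5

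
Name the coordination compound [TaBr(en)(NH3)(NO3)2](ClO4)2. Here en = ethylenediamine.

amminebromo(ethylenediamine)dinitratotantalum(V) perchlorate

The 2 perchlorate counter-ions carry a total charge of -2, so each complex ion is 2+.
Ligand charges: 1×ammine (neutral), 1×bromo (-1 each), 2×nitrato (-1 each), 1×ethylenediamine (neutral); total -3. So Ta + (-3) = 2+, giving Ta = +5.
Ligands are named alphabetically: ammine before bromo before ethylenediamine before nitrato.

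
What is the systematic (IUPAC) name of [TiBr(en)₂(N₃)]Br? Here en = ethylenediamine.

The 1 bromide counter-ion carries a total charge of -1, so each complex ion is 1+.
Ligand charges: 1×bromo (-1 each), 1×azido (-1 each), 2×ethylenediamine (neutral); total -2. So Ti + (-2) = 1+, giving Ti = +3.
Ligands are named alphabetically: azido before bromo before ethylenediamine.

azidobromobis(ethylenediamine)titanium(III) bromide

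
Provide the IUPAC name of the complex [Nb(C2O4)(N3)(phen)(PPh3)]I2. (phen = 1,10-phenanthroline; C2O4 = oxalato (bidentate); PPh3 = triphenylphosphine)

azidooxalato(1,10-phenanthroline)(triphenylphosphine)niobium(V) iodide

The 2 iodide counter-ions carry a total charge of -2, so each complex ion is 2+.
Ligand charges: 1×azido (-1 each), 1×1,10-phenanthroline (neutral), 1×oxalato (-2 each), 1×triphenylphosphine (neutral); total -3. So Nb + (-3) = 2+, giving Nb = +5.
Ligands are named alphabetically: azido before oxalato before phenanthroline before triphenylphosphine.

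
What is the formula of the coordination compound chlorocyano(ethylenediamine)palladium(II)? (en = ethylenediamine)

[PdCl(CN)(en)]

Ligands: 1 cyano (CN, -1), 1 ethylenediamine (en, neutral), 1 chloro (Cl, -1). Ligand charge sum = -2.
With Pd in oxidation state +2, the complex ion is [Pd...].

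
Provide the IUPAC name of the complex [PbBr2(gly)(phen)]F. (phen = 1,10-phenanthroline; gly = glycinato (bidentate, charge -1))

The 1 fluoride counter-ion carries a total charge of -1, so each complex ion is 1+.
Ligand charges: 1×1,10-phenanthroline (neutral), 2×bromo (-1 each), 1×glycinato (-1 each); total -3. So Pb + (-3) = 1+, giving Pb = +4.
Ligands are named alphabetically: bromo before glycinato before phenanthroline.

dibromo(glycinato)(1,10-phenanthroline)lead(IV) fluoride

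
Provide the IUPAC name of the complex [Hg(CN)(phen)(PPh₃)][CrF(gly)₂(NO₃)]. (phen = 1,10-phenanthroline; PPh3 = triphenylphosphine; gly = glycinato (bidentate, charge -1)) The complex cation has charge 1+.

cyano(1,10-phenanthroline)(triphenylphosphine)mercury(II) fluorobis(glycinato)nitratochromate(III)

Both ions are complex: the cation is named first with the plain metal name, the anion second with the -ate form; each ion's ligands are alphabetised independently.
The complex cation is given as 1+; its ligand charges sum to -1, so Hg = +2.
A 1:1 salt means the anion carries the equal and opposite charge, 1−.
Anion: ligand charges sum to -4; for the ion to be 1−, Cr = +3.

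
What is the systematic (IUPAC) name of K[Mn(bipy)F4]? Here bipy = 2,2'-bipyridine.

The 1 potassium counter-ion carries a total charge of +1, so each complex ion is 1−.
Ligand charges: 4×fluoro (-1 each), 1×2,2'-bipyridine (neutral); total -4. So Mn + (-4) = 1−, giving Mn = +3.
Ligands are named alphabetically: bipyridine before fluoro.
The complex ion is anionic, so manganese takes the -ate form manganate(III).

potassium (2,2'-bipyridine)tetrafluoromanganate(III)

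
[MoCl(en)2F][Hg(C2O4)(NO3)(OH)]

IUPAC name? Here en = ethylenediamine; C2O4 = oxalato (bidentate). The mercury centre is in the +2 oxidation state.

Both ions are complex: the cation is named first with the plain metal name, the anion second with the -ate form; each ion's ligands are alphabetised independently.
Hg is given as +2; the anion's ligand charges sum to -4, so the complex anion is 2−.
A 1:1 salt means the cation carries the equal and opposite charge, 2+.
Cation: ligand charges sum to -2; for the ion to be 2+, Mo = +4.

chlorobis(ethylenediamine)fluoromolybdenum(IV) hydroxonitratooxalatomercurate(II)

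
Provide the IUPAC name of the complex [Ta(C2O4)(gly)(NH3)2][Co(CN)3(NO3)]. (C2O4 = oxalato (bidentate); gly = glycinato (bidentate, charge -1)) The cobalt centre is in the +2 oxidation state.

diammine(glycinato)oxalatotantalum(V) tricyanonitratocobaltate(II)

Both ions are complex: the cation is named first with the plain metal name, the anion second with the -ate form; each ion's ligands are alphabetised independently.
Co is given as +2; the anion's ligand charges sum to -4, so the complex anion is 2−.
A 1:1 salt means the cation carries the equal and opposite charge, 2+.
Cation: ligand charges sum to -3; for the ion to be 2+, Ta = +5.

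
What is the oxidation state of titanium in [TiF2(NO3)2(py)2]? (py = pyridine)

+4

No counter-ion: the bracketed complex is neutral.
Ligand charges: 2×NO3 = -2; 2×py neutral; 2×F = -2; sum -4.
Ti + (-4) = 0 ⇒ Ti is +4.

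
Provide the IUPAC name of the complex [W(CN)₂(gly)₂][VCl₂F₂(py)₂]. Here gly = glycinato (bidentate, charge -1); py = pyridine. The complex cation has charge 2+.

Both ions are complex: the cation is named first with the plain metal name, the anion second with the -ate form; each ion's ligands are alphabetised independently.
The complex cation is given as 2+; its ligand charges sum to -4, so W = +6.
A 1:1 salt means the anion carries the equal and opposite charge, 2−.
Anion: ligand charges sum to -4; for the ion to be 2−, V = +2.

dicyanobis(glycinato)tungsten(VI) dichlorodifluorobis(pyridine)vanadate(II)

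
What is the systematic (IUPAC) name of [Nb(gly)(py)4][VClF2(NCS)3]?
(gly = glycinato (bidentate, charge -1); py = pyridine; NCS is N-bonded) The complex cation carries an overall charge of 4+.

The complex cation is given as 4+; its ligand charges sum to -1, so Nb = +5.
A 1:1 salt means the anion carries the equal and opposite charge, 4−.
Anion: ligand charges sum to -6; for the ion to be 4−, V = +2.

(glycinato)tetrakis(pyridine)niobium(V) chlorodifluorotriisothiocyanatovanadate(II)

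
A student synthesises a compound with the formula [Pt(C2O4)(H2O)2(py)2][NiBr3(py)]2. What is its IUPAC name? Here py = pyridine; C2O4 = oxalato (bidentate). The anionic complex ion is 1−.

The complex anion is given as 1−; its ligand charges sum to -3, so Ni = +2.
With 2 anions per cation, the cation must be 2×1 = 2+.
Cation: ligand charges sum to -2; for the ion to be 2+, Pt = +4.

diaquaoxalatobis(pyridine)platinum(IV) tribromo(pyridine)nickelate(II)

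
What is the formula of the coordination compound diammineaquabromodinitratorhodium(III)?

Ligands: 2 ammine (NH3, neutral), 1 bromo (Br, -1), 2 nitrato (NO3, -1), 1 aqua (H2O, neutral). Ligand charge sum = -3.
With Rh in oxidation state +3, the complex ion is [Rh...].

[RhBr(H2O)(NH3)2(NO3)2]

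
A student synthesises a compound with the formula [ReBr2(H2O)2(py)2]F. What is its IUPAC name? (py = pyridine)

The 1 fluoride counter-ion carries a total charge of -1, so each complex ion is 1+.
Ligand charges: 2×pyridine (neutral), 2×aqua (neutral), 2×bromo (-1 each); total -2. So Re + (-2) = 1+, giving Re = +3.
Ligands are named alphabetically: aqua before bromo before pyridine.

diaquadibromobis(pyridine)rhenium(III) fluoride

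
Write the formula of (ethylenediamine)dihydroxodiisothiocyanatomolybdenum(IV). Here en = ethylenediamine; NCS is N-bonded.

[Mo(en)(NCS)2(OH)2]

Ligands: 1 ethylenediamine (en, neutral), 2 isothiocyanato (NCS, -1), 2 hydroxo (OH, -1). Ligand charge sum = -4.
With Mo in oxidation state +4, the complex ion is [Mo...].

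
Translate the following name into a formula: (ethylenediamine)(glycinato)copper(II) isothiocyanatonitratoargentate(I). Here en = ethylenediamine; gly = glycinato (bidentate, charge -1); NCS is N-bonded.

[Cu(en)(gly)][Ag(NCS)(NO3)]

Cation [Cu…]: ligand charges -1, Cu(II) ⇒ ion charge 1+.
Anion [Ag…]: ligand charges -2, Ag(I) ⇒ ion charge 1−.
One 1+ cation balances one 1− anion.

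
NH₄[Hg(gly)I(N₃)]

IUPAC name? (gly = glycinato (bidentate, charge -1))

ammonium azido(glycinato)iodomercurate(II)

The 1 ammonium counter-ion carries a total charge of +1, so each complex ion is 1−.
Ligand charges: 1×glycinato (-1 each), 1×iodo (-1 each), 1×azido (-1 each); total -3. So Hg + (-3) = 1−, giving Hg = +2.
Ligands are named alphabetically: azido before glycinato before iodo.
The complex ion is anionic, so mercury takes the -ate form mercurate(II).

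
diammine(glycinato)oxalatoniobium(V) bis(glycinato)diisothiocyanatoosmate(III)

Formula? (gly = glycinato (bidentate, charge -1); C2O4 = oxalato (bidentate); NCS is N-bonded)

[Nb(C2O4)(gly)(NH3)2][Os(gly)2(NCS)2]2

Cation [Nb…]: ligand charges -3, Nb(V) ⇒ ion charge 2+.
Anion [Os…]: ligand charges -4, Os(III) ⇒ ion charge 1−.
One 2+ cation requires 2 of the 1− anion.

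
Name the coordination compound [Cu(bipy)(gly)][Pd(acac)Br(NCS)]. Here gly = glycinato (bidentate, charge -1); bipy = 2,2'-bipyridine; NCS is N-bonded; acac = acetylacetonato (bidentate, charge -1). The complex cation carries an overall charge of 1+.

(2,2'-bipyridine)(glycinato)copper(II) (acetylacetonato)bromoisothiocyanatopalladate(II)

The complex cation is given as 1+; its ligand charges sum to -1, so Cu = +2.
A 1:1 salt means the anion carries the equal and opposite charge, 1−.
Anion: ligand charges sum to -3; for the ion to be 1−, Pd = +2.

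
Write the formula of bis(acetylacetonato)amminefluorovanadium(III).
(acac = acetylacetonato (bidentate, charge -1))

Ligands: 2 acetylacetonato (acac, -1), 1 ammine (NH3, neutral), 1 fluoro (F, -1). Ligand charge sum = -3.
With V in oxidation state +3, the complex ion is [V...].

[V(acac)2F(NH3)]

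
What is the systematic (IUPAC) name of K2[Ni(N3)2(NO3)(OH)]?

potassium diazidohydroxonitratonickelate(II)

The 2 potassium counter-ions carry a total charge of +2, so each complex ion is 2−.
Ligand charges: 1×hydroxo (-1 each), 1×nitrato (-1 each), 2×azido (-1 each); total -4. So Ni + (-4) = 2−, giving Ni = +2.
Ligands are named alphabetically: azido before hydroxo before nitrato.
The complex ion is anionic, so nickel takes the -ate form nickelate(II).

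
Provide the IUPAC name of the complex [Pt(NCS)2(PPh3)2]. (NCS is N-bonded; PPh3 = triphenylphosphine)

There is no counter-ion, so the complex is neutral overall.
Ligand charges: 2×isothiocyanato (-1 each), 2×triphenylphosphine (neutral); total -2. So Pt + (-2) = 0, giving Pt = +2.
Ligands are named alphabetically: isothiocyanato before triphenylphosphine.

diisothiocyanatobis(triphenylphosphine)platinum(II)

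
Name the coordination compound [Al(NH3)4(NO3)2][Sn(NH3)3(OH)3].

tetraamminedinitratoaluminium(III) triamminetrihydroxostannate(II)

Aluminium is always +3 in its complexes; the cation's ligand charges sum to -2, so the complex cation is 1+.
A 1:1 salt means the anion carries the equal and opposite charge, 1−.
Anion: ligand charges sum to -3; for the ion to be 1−, Sn = +2.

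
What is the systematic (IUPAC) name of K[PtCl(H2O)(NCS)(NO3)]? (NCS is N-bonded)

potassium aquachloroisothiocyanatonitratoplatinate(II)

The 1 potassium counter-ion carries a total charge of +1, so each complex ion is 1−.
Ligand charges: 1×nitrato (-1 each), 1×chloro (-1 each), 1×isothiocyanato (-1 each), 1×aqua (neutral); total -3. So Pt + (-3) = 1−, giving Pt = +2.
Ligands are named alphabetically: aqua before chloro before isothiocyanato before nitrato.
The complex ion is anionic, so platinum takes the -ate form platinate(II).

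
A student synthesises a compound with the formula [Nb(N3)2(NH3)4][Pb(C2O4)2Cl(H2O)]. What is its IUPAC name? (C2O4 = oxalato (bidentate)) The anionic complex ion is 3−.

tetraamminediazidoniobium(V) aquachlorodioxalatoplumbate(II)

The complex anion is given as 3−; its ligand charges sum to -5, so Pb = +2.
A 1:1 salt means the cation carries the equal and opposite charge, 3+.
Cation: ligand charges sum to -2; for the ion to be 3+, Nb = +5.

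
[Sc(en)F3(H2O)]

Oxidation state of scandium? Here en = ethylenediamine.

+3

No counter-ion: the bracketed complex is neutral.
Ligand charges: 1×en neutral; 3×F = -3; 1×H2O neutral; sum -3.
Sc + (-3) = 0 ⇒ Sc is +3.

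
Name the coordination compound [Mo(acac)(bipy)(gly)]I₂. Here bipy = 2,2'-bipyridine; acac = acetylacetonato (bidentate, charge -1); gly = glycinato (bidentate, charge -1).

(acetylacetonato)(2,2'-bipyridine)(glycinato)molybdenum(IV) iodide

The 2 iodide counter-ions carry a total charge of -2, so each complex ion is 2+.
Ligand charges: 1×2,2'-bipyridine (neutral), 1×acetylacetonato (-1 each), 1×glycinato (-1 each); total -2. So Mo + (-2) = 2+, giving Mo = +4.
Ligands are named alphabetically: acetylacetonato before bipyridine before glycinato.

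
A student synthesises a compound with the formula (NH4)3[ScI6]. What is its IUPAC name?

ammonium hexaiodoscandate(III)

The 3 ammonium counter-ions carry a total charge of +3, so each complex ion is 3−.
Ligand charges: 6×iodo (-1 each); total -6. So Sc + (-6) = 3−, giving Sc = +3.
The complex ion is anionic, so scandium takes the -ate form scandate(III).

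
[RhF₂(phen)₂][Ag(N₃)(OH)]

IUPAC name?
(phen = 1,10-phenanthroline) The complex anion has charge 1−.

Both ions are complex: the cation is named first with the plain metal name, the anion second with the -ate form; each ion's ligands are alphabetised independently.
The complex anion is given as 1−; its ligand charges sum to -2, so Ag = +1.
A 1:1 salt means the cation carries the equal and opposite charge, 1+.
Cation: ligand charges sum to -2; for the ion to be 1+, Rh = +3.

difluorobis(1,10-phenanthroline)rhodium(III) azidohydroxoargentate(I)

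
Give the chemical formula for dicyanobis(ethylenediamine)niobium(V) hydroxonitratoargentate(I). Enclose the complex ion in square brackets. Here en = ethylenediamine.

Cation [Nb…]: ligand charges -2, Nb(V) ⇒ ion charge 3+.
Anion [Ag…]: ligand charges -2, Ag(I) ⇒ ion charge 1−.
One 3+ cation requires 3 of the 1− anion.

[Nb(CN)2(en)2][Ag(NO3)(OH)]3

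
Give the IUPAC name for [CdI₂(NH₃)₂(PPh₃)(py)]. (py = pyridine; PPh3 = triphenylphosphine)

There is no counter-ion, so the complex is neutral overall.
Ligand charges: 2×ammine (neutral), 2×iodo (-1 each), 1×pyridine (neutral), 1×triphenylphosphine (neutral); total -2. So Cd + (-2) = 0, giving Cd = +2.
Ligands are named alphabetically: ammine before iodo before pyridine before triphenylphosphine.

diamminediiodo(pyridine)(triphenylphosphine)cadmium(II)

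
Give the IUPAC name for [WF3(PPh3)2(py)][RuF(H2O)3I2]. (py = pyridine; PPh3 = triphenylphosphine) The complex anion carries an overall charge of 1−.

Both ions are complex: the cation is named first with the plain metal name, the anion second with the -ate form; each ion's ligands are alphabetised independently.
The complex anion is given as 1−; its ligand charges sum to -3, so Ru = +2.
A 1:1 salt means the cation carries the equal and opposite charge, 1+.
Cation: ligand charges sum to -3; for the ion to be 1+, W = +4.

trifluoro(pyridine)bis(triphenylphosphine)tungsten(IV) triaquafluorodiiodoruthenate(II)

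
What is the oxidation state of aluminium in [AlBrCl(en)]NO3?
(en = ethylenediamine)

+3

1 nitrate outside the brackets (-1 each) → the complex ion is 1+.
Ligand charges: 1×Br = -1; 1×en neutral; 1×Cl = -1; sum -2.
Al + (-2) = 1+ ⇒ Al is +3.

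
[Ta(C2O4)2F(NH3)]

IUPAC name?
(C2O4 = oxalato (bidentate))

There is no counter-ion, so the complex is neutral overall.
Ligand charges: 2×oxalato (-2 each), 1×ammine (neutral), 1×fluoro (-1 each); total -5. So Ta + (-5) = 0, giving Ta = +5.
Ligands are named alphabetically: ammine before fluoro before oxalato.

amminefluorodioxalatotantalum(V)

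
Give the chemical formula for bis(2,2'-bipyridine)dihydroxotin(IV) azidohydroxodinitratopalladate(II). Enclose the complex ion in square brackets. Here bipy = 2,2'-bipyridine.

Cation [Sn…]: ligand charges -2, Sn(IV) ⇒ ion charge 2+.
Anion [Pd…]: ligand charges -4, Pd(II) ⇒ ion charge 2−.

[Sn(bipy)2(OH)2][Pd(N3)(NO3)2(OH)]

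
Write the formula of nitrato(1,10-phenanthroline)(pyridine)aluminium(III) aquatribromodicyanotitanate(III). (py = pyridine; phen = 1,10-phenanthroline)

[Al(NO3)(phen)(py)][TiBr3(CN)2(H2O)]

Cation [Al…]: ligand charges -1, Al(III) ⇒ ion charge 2+.
Anion [Ti…]: ligand charges -5, Ti(III) ⇒ ion charge 2−.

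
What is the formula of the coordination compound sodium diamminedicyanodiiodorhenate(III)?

Na[Re(CN)2I2(NH3)2]

Ligands: 2 cyano (CN, -1), 2 ammine (NH3, neutral), 2 iodo (I, -1). Ligand charge sum = -4.
With Re in oxidation state +3, the complex ion is [Re...]^1−.
Charge balance with sodium (+1) requires 1 complex ion per 1 sodium.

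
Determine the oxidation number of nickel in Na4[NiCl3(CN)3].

4 sodium outside the brackets (+1 each) → the complex ion is 4−.
Ligand charges: 3×CN = -3; 3×Cl = -3; sum -6.
Ni + (-6) = 4− ⇒ Ni is +2.

+2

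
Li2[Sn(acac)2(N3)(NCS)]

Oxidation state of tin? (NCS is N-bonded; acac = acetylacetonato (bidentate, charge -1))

+2

2 lithium outside the brackets (+1 each) → the complex ion is 2−.
Ligand charges: 1×N3 = -1; 1×NCS = -1; 2×acac = -2; sum -4.
Sn + (-4) = 2− ⇒ Sn is +2.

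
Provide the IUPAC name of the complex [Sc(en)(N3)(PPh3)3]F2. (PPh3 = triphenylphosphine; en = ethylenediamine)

azido(ethylenediamine)tris(triphenylphosphine)scandium(III) fluoride

The 2 fluoride counter-ions carry a total charge of -2, so each complex ion is 2+.
Ligand charges: 3×triphenylphosphine (neutral), 1×ethylenediamine (neutral), 1×azido (-1 each); total -1. So Sc + (-1) = 2+, giving Sc = +3.
Ligands are named alphabetically: azido before ethylenediamine before triphenylphosphine.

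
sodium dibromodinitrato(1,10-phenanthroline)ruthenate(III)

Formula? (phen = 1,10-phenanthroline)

Na[RuBr2(NO3)2(phen)]

Ligands: 1 1,10-phenanthroline (phen, neutral), 2 bromo (Br, -1), 2 nitrato (NO3, -1). Ligand charge sum = -4.
With Ru in oxidation state +3, the complex ion is [Ru...]^1−.
Charge balance with sodium (+1) requires 1 complex ion per 1 sodium.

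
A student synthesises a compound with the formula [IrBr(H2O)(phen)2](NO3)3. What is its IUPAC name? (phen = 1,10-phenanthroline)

aquabromobis(1,10-phenanthroline)iridium(IV) nitrate

The 3 nitrate counter-ions carry a total charge of -3, so each complex ion is 3+.
Ligand charges: 2×1,10-phenanthroline (neutral), 1×bromo (-1 each), 1×aqua (neutral); total -1. So Ir + (-1) = 3+, giving Ir = +4.
Ligands are named alphabetically: aqua before bromo before phenanthroline.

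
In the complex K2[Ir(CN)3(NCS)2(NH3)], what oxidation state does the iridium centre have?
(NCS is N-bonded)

+3

2 potassium outside the brackets (+1 each) → the complex ion is 2−.
Ligand charges: 3×CN = -3; 2×NCS = -2; 1×NH3 neutral; sum -5.
Ir + (-5) = 2− ⇒ Ir is +3.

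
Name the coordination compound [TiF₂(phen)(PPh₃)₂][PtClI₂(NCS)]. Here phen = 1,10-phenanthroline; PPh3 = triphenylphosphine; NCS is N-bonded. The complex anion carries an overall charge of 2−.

difluoro(1,10-phenanthroline)bis(triphenylphosphine)titanium(IV) chlorodiiodoisothiocyanatoplatinate(II)

Both ions are complex: the cation is named first with the plain metal name, the anion second with the -ate form; each ion's ligands are alphabetised independently.
The complex anion is given as 2−; its ligand charges sum to -4, so Pt = +2.
A 1:1 salt means the cation carries the equal and opposite charge, 2+.
Cation: ligand charges sum to -2; for the ion to be 2+, Ti = +4.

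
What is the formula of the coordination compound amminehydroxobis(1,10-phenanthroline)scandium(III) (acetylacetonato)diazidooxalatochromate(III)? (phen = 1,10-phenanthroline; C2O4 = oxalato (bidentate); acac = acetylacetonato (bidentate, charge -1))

[Sc(NH3)(OH)(phen)2][Cr(acac)(C2O4)(N3)2]

Cation [Sc…]: ligand charges -1, Sc(III) ⇒ ion charge 2+.
Anion [Cr…]: ligand charges -5, Cr(III) ⇒ ion charge 2−.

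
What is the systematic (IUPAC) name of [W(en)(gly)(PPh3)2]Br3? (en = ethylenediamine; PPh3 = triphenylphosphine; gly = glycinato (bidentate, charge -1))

(ethylenediamine)(glycinato)bis(triphenylphosphine)tungsten(IV) bromide

The 3 bromide counter-ions carry a total charge of -3, so each complex ion is 3+.
Ligand charges: 1×ethylenediamine (neutral), 2×triphenylphosphine (neutral), 1×glycinato (-1 each); total -1. So W + (-1) = 3+, giving W = +4.
Ligands are named alphabetically: ethylenediamine before glycinato before triphenylphosphine.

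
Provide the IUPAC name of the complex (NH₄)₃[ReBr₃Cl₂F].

ammonium tribromodichlorofluororhenate(III)

The 3 ammonium counter-ions carry a total charge of +3, so each complex ion is 3−.
Ligand charges: 1×fluoro (-1 each), 2×chloro (-1 each), 3×bromo (-1 each); total -6. So Re + (-6) = 3−, giving Re = +3.
Ligands are named alphabetically: bromo before chloro before fluoro.
The complex ion is anionic, so rhenium takes the -ate form rhenate(III).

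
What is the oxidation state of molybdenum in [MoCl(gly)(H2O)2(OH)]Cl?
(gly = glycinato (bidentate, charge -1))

+4

1 chloride outside the brackets (-1 each) → the complex ion is 1+.
Ligand charges: 1×OH = -1; 1×gly = -1; 2×H2O neutral; 1×Cl = -1; sum -3.
Mo + (-3) = 1+ ⇒ Mo is +4.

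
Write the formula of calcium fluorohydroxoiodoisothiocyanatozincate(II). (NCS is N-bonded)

Ligands: 1 isothiocyanato (NCS, -1), 1 iodo (I, -1), 1 fluoro (F, -1), 1 hydroxo (OH, -1). Ligand charge sum = -4.
With Zn in oxidation state +2, the complex ion is [Zn...]^2−.
Charge balance with calcium (+2) requires 1 complex ion per 1 calcium.

Ca[ZnFI(NCS)(OH)]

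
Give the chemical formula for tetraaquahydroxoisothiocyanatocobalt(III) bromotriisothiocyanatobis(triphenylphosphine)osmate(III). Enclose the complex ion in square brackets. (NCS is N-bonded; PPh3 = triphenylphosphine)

[Co(H2O)4(NCS)(OH)][OsBr(NCS)3(PPh3)2]

Cation [Co…]: ligand charges -2, Co(III) ⇒ ion charge 1+.
Anion [Os…]: ligand charges -4, Os(III) ⇒ ion charge 1−.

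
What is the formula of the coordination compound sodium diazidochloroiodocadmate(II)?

Ligands: 1 chloro (Cl, -1), 2 azido (N3, -1), 1 iodo (I, -1). Ligand charge sum = -4.
Charge balance with sodium (+1) requires 1 complex ion per 2 sodium.

Na2[CdClI(N3)2]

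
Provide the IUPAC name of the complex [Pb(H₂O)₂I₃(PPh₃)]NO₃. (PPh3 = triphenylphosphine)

The 1 nitrate counter-ion carries a total charge of -1, so each complex ion is 1+.
Ligand charges: 2×aqua (neutral), 1×triphenylphosphine (neutral), 3×iodo (-1 each); total -3. So Pb + (-3) = 1+, giving Pb = +4.
Ligands are named alphabetically: aqua before iodo before triphenylphosphine.

diaquatriiodo(triphenylphosphine)lead(IV) nitrate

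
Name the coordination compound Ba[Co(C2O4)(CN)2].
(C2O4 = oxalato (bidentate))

barium dicyanooxalatocobaltate(II)

The 1 barium counter-ion carries a total charge of +2, so each complex ion is 2−.
Ligand charges: 1×oxalato (-2 each), 2×cyano (-1 each); total -4. So Co + (-4) = 2−, giving Co = +2.
Ligands are named alphabetically: cyano before oxalato.
The complex ion is anionic, so cobalt takes the -ate form cobaltate(II).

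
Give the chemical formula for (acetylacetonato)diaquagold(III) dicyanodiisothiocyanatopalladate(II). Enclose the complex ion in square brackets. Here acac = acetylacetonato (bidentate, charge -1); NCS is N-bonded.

[Au(acac)(H2O)2][Pd(CN)2(NCS)2]

Cation [Au…]: ligand charges -1, Au(III) ⇒ ion charge 2+.
Anion [Pd…]: ligand charges -4, Pd(II) ⇒ ion charge 2−.
One 2+ cation balances one 2− anion.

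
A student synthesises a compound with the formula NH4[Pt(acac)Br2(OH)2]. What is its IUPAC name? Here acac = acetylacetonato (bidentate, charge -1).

The 1 ammonium counter-ion carries a total charge of +1, so each complex ion is 1−.
Ligand charges: 1×acetylacetonato (-1 each), 2×hydroxo (-1 each), 2×bromo (-1 each); total -5. So Pt + (-5) = 1−, giving Pt = +4.
Ligands are named alphabetically: acetylacetonato before bromo before hydroxo.
The complex ion is anionic, so platinum takes the -ate form platinate(IV).

ammonium (acetylacetonato)dibromodihydroxoplatinate(IV)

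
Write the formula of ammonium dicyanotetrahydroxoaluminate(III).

Ligands: 4 hydroxo (OH, -1), 2 cyano (CN, -1). Ligand charge sum = -6.
With Al in oxidation state +3, the complex ion is [Al...]^3−.
Charge balance with ammonium (+1) requires 1 complex ion per 3 ammonium.

(NH4)3[Al(CN)2(OH)4]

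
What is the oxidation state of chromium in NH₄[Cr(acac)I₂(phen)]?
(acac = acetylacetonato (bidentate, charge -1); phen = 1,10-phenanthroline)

1 ammonium outside the brackets (+1 each) → the complex ion is 1−.
Ligand charges: 1×acac = -1; 2×I = -2; 1×phen neutral; sum -3.
Cr + (-3) = 1− ⇒ Cr is +2.

+2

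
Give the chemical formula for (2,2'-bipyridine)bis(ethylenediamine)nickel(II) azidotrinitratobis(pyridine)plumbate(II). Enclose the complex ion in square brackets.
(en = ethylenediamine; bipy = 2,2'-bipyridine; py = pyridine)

[Ni(bipy)(en)2][Pb(N3)(NO3)3(py)2]

Cation [Ni…]: ligand charges 0, Ni(II) ⇒ ion charge 2+.
Anion [Pb…]: ligand charges -4, Pb(II) ⇒ ion charge 2−.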